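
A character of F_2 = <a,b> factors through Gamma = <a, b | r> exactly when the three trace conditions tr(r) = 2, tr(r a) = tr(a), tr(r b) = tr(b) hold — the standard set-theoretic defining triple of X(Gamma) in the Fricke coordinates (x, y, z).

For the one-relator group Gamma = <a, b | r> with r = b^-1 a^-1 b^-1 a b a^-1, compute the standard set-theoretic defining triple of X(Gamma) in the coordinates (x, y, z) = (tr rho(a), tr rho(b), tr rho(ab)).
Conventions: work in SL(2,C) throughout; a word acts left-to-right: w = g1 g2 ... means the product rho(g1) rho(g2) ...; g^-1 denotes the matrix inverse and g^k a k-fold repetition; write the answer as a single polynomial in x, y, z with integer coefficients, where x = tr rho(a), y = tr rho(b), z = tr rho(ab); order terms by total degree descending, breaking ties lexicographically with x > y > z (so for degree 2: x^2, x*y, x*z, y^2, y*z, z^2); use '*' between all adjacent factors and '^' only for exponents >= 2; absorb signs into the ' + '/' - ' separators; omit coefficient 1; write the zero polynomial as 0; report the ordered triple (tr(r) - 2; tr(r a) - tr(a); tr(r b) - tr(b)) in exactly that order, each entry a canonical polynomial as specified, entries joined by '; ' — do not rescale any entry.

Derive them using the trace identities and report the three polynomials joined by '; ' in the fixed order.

reduce: tr(b^-1 a) = tr(a) tr(b) - tr(a b) = x*y - z
tr(a b a) = tr(a) tr(b a) - tr(b) = x*z - y
so tr(a b a b) = tr(a b) tr(a b) - tr(1) = z^2 - 2
tr(a b a b^-1) = tr(a b a) tr(b) - tr(a b a b) = x*y*z - y^2 - z^2 + 2
reduce: tr(b^-2 a b a) = tr(a b a b^-1) tr(b) - tr(a b a) = x*y^2*z - y^3 - y*z^2 - x*z + 3*y
reduce: tr(b^-1 a b a^-1 b^-1) = tr(b^-2 a b) tr(a) - tr(b^-2 a b a) = -x*y^2*z + x^2*y + y^3 + y*z^2 - 3*y
reduce: tr(a^2) = tr(a) tr(a) - tr(1) = x^2 - 2
tr(a b^-1 a) = tr(a^2) tr(b) - tr(a^2 b) = x^2*y - x*z - y
tr(a b a^2) = tr(a) tr(a b a) - tr(a b) = x^2*z - x*y - z
tr(b a b) = tr(b) tr(a b) - tr(a) = y*z - x
tr(a b a^2 b) = tr(a) tr(b a b a) - tr(b a b) = x*z^2 - y*z - x
reduce: tr(a b^-1 a b a) = tr(a b a^2) tr(b) - tr(a b a^2 b) = x^2*y*z - x*y^2 - x*z^2 + x
reduce: tr(a b a b a b) = tr(a b a b) tr(a b) - tr(b a) = z^3 - 3*z
tr(a b^-1 a b a b) = tr(a b a b a) tr(b) - tr(a b a b a b) = x*y*z^2 - y^2*z - z^3 - x*y + 3*z
tr(b^-1 a b^-1 a b a) = tr(a b^-1 a b a) tr(b) - tr(a b^-1 a b a b) = x^2*y^2*z - x*y^3 - 2*x*y*z^2 + y^2*z + z^3 + 2*x*y - 3*z
tr(b^-1 a b a^-1 b^-1 a) = tr(b^-1 a b^-1 a b) tr(a) - tr(b^-1 a b^-1 a b a) = -x^2*y^2*z + x^3*y + x*y^3 + 2*x*y*z^2 - x^2*z - y^2*z - z^3 - 3*x*y + 3*z
tr(b^-1 a^-1 b^-1 a b a^-1) = tr(b^-1 a b a^-1 b^-1) tr(a) - tr(b^-1 a b a^-1 b^-1 a) = -x*y*z^2 + x^2*z + y^2*z + z^3 - 3*z
tr(b a b a^-1) = tr(b a b) tr(a) - tr(b a b a)  (eliminate a^-1) = x*y*z - x^2 - z^2 + 2
reduce: tr(a b a^-2 b) = tr(b a b a^-1) tr(a) - tr(b a b)  (eliminate a^-1) = x^2*y*z - x^3 - x*z^2 - y*z + 3*x
so tr(a^-1 b^-1 a b a^-1) = tr(a b a^-2) tr(b) - tr(a b a^-2 b)  (eliminate b^-1) = -x^2*y*z + x^3 + x*y^2 + x*z^2 - 3*x
assemble the triple (tr(r) - 2; tr(r a) - x; tr(r b) - y)

-x*y*z^2 + x^2*z + y^2*z + z^3 - 3*z - 2; -x + y; -x^2*y*z + x^3 + x*y^2 + x*z^2 - 3*x - y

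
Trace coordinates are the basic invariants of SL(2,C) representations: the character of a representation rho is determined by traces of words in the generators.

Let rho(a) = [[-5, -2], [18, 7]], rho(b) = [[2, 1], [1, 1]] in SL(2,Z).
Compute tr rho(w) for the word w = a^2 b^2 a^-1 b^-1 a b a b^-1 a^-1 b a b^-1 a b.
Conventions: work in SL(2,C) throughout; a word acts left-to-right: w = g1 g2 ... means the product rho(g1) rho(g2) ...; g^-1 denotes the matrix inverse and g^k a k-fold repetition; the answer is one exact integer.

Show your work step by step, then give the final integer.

rho(a) = [[-5, -2], [18, 7]]
... * rho(a) = [[-5, -2], [18, 7]]  ->  [[-11, -4], [36, 13]]
... * rho(b) = [[2, 1], [1, 1]]  ->  [[-26, -15], [85, 49]]
... * rho(b) = [[2, 1], [1, 1]]  ->  [[-67, -41], [219, 134]]
... * rho(a^-1) = [[7, 2], [-18, -5]]  ->  [[269, 71], [-879, -232]]
... * rho(b^-1) = [[1, -1], [-1, 2]]  ->  [[198, -127], [-647, 415]]
... * rho(a) = [[-5, -2], [18, 7]]  ->  [[-3276, -1285], [10705, 4199]]
... * rho(b) = [[2, 1], [1, 1]]  ->  [[-7837, -4561], [25609, 14904]]
... * rho(a) = [[-5, -2], [18, 7]]  ->  [[-42913, -16253], [140227, 53110]]
... * rho(b^-1) = [[1, -1], [-1, 2]]  ->  [[-26660, 10407], [87117, -34007]]
... * rho(a^-1) = [[7, 2], [-18, -5]]  ->  [[-373946, -105355], [1221945, 344269]]
... * rho(b) = [[2, 1], [1, 1]]  ->  [[-853247, -479301], [2788159, 1566214]]
... * rho(a) = [[-5, -2], [18, 7]]  ->  [[-4361183, -1648613], [14251057, 5387180]]
... * rho(b^-1) = [[1, -1], [-1, 2]]  ->  [[-2712570, 1063957], [8863877, -3476697]]
... * rho(a) = [[-5, -2], [18, 7]]  ->  [[32714076, 12872839], [-106899931, -42064633]]
... * rho(b) = [[2, 1], [1, 1]]  ->  [[78300991, 45586915], [-255864495, -148964564]]
tr = 78300991 + -148964564 = -70663573

-70663573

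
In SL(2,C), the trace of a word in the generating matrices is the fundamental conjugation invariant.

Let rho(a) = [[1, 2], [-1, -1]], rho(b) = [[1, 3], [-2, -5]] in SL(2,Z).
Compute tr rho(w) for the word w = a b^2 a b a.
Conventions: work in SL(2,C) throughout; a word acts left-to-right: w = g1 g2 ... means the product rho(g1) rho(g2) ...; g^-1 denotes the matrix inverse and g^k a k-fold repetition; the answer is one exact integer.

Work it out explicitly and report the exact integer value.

rho(a) = [[1, 2], [-1, -1]]
... * rho(b) = [[1, 3], [-2, -5]]  ->  [[-3, -7], [1, 2]]
... * rho(b) = [[1, 3], [-2, -5]]  ->  [[11, 26], [-3, -7]]
... * rho(a) = [[1, 2], [-1, -1]]  ->  [[-15, -4], [4, 1]]
... * rho(b) = [[1, 3], [-2, -5]]  ->  [[-7, -25], [2, 7]]
... * rho(a) = [[1, 2], [-1, -1]]  ->  [[18, 11], [-5, -3]]
tr = 18 + -3 = 15

15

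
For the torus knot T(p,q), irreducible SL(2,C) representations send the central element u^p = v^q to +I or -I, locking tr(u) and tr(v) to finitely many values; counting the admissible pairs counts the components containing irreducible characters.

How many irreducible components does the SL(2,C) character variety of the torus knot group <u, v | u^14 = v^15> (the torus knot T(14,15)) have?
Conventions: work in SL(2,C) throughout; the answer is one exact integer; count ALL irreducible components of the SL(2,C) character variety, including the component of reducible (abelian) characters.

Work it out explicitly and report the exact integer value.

92

In the torus knot group T(14,15), u^14 = v^15 is central, so an irreducible representation sends it to +I or -I (Schur).
On an irreducible component, tr(u) is locked at 2*cos(pi*alpha/14) for some alpha in 1..13, and tr(v) at 2*cos(pi*beta/15) for some beta in 1..14.
u^14 = (-1)^alpha I and v^15 = (-1)^beta I must agree, so alpha and beta have equal parity.
Enumerate parity-matched pairs: 7*7 odd-odd plus 6*7 even-even gives 91.
Total: 91 irreducible-character components + 1 reducible (abelian) component = 92.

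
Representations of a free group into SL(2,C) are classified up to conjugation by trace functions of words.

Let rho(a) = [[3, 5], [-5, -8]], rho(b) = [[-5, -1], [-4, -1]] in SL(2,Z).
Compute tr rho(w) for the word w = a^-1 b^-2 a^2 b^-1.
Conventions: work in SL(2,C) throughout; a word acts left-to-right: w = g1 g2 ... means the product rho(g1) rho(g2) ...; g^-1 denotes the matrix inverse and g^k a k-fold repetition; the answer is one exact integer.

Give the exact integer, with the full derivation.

-34240

rho(a^-1) = [[-8, -5], [5, 3]]
... * rho(b^-1) = [[-1, 1], [4, -5]]  ->  [[-12, 17], [7, -10]]
... * rho(b^-1) = [[-1, 1], [4, -5]]  ->  [[80, -97], [-47, 57]]
... * rho(a) = [[3, 5], [-5, -8]]  ->  [[725, 1176], [-426, -691]]
... * rho(a) = [[3, 5], [-5, -8]]  ->  [[-3705, -5783], [2177, 3398]]
... * rho(b^-1) = [[-1, 1], [4, -5]]  ->  [[-19427, 25210], [11415, -14813]]
tr = -19427 + -14813 = -34240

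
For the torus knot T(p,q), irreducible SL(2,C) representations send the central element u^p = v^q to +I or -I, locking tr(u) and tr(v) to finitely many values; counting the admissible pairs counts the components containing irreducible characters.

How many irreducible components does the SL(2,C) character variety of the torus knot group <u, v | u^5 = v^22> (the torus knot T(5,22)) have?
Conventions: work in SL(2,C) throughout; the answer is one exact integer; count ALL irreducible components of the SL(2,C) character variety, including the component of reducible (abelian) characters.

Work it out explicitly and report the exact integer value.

For T(5,22): irreducibility forces the central element u^5 = v^22 to one of +I, -I.
So on each irreducible component the traces are pinned: tr(u) = 2*cos(pi*alpha/5) with 1 <= alpha <= 4, tr(v) = 2*cos(pi*beta/22) with 1 <= beta <= 21.
The two central values (-1)^alpha I and (-1)^beta I must be the same matrix, so alpha and beta share a parity.
Counting: 2 odd alphas x 11 odd betas + 2 even alphas x 10 even betas = 22 + 20 = 42.
components with irreducible characters: 42; plus the single component of reducible (abelian) characters: total 43.

43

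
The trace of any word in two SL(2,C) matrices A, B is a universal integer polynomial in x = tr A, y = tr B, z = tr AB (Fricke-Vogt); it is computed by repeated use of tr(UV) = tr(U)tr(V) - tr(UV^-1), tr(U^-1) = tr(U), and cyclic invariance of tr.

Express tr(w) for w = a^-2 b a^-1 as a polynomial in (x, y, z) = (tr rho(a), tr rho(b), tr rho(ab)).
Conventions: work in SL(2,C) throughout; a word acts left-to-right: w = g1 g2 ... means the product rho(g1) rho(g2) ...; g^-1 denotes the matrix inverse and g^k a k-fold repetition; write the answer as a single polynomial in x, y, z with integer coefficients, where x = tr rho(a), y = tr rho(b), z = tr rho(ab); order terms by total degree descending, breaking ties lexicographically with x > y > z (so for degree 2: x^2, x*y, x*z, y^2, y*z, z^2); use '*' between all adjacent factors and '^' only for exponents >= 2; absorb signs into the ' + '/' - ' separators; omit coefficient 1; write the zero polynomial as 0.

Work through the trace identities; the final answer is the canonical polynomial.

tr(b a^-1) = tr(b) * tr(a) - tr(b a)  (eliminate a^-1) = x*y - z
tr(a^-2 b) = tr(b a^-1) * tr(a) - tr(b)  (eliminate a^-1) = x^2*y - x*z - y
tr(a^-2 b a^-1) = tr(a^-2 b) * tr(a) - tr(a^-2 b a)  (eliminate a^-1) = x^3*y - x^2*z - 2*x*y + z

x^3*y - x^2*z - 2*x*y + z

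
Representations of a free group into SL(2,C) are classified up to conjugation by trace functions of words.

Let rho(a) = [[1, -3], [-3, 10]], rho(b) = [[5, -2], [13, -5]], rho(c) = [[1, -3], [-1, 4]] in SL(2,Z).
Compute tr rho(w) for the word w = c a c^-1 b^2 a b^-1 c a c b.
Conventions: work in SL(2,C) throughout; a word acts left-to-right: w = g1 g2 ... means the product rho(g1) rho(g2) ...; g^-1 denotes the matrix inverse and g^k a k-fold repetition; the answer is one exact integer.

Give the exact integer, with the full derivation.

2482585

rho(c) = [[1, -3], [-1, 4]]
... * rho(a) = [[1, -3], [-3, 10]]  ->  [[10, -33], [-13, 43]]
... * rho(c^-1) = [[4, 3], [1, 1]]  ->  [[7, -3], [-9, 4]]
... * rho(b) = [[5, -2], [13, -5]]  ->  [[-4, 1], [7, -2]]
... * rho(b) = [[5, -2], [13, -5]]  ->  [[-7, 3], [9, -4]]
... * rho(a) = [[1, -3], [-3, 10]]  ->  [[-16, 51], [21, -67]]
... * rho(b^-1) = [[-5, 2], [-13, 5]]  ->  [[-583, 223], [766, -293]]
... * rho(c) = [[1, -3], [-1, 4]]  ->  [[-806, 2641], [1059, -3470]]
... * rho(a) = [[1, -3], [-3, 10]]  ->  [[-8729, 28828], [11469, -37877]]
... * rho(c) = [[1, -3], [-1, 4]]  ->  [[-37557, 141499], [49346, -185915]]
... * rho(b) = [[5, -2], [13, -5]]  ->  [[1651702, -632381], [-2170165, 830883]]
tr = 1651702 + 830883 = 2482585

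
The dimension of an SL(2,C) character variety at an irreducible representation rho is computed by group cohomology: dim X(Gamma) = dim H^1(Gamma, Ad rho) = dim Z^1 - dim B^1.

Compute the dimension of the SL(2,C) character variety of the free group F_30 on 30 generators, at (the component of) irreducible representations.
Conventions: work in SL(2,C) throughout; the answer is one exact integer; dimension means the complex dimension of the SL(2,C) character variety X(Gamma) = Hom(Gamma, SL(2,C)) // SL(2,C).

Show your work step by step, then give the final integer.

Gamma = F_30 has 30 generators and no relators.
Z^1(Gamma, Ad rho) = (sl_2)^30: a cocycle is a free choice of one sl_2 vector per generator, so dim Z^1 = 3*30 = 90.
At an irreducible rho the centralizer of the image in sl_2 is 0, so the coboundary map sl_2 -> Z^1 is injective: dim B^1 = 3.
dim H^1 = 90 - 3 = 87, which is dim X.

87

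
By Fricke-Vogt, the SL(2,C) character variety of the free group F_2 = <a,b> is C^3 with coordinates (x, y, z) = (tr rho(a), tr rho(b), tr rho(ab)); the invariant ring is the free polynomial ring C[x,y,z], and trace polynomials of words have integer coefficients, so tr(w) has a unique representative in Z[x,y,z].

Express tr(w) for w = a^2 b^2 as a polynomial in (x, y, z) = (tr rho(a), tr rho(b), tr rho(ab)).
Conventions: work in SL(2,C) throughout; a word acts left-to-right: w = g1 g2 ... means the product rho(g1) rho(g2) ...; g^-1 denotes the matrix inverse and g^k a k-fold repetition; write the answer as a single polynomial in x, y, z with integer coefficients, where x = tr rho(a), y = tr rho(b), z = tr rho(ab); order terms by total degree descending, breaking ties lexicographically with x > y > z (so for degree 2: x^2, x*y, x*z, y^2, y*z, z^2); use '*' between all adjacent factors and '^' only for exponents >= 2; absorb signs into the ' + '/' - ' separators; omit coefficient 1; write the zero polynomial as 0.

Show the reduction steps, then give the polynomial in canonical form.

x*y*z - x^2 - y^2 + 2

reduce: trace(a^2 b) = trace(a) trace(b a) - trace(b)  (reduce the a square) = x*z - y
reduce: trace(a^2) = trace(a) trace(a) - trace(1)  (reduce the a square) = x^2 - 2
trace(a^2 b^2) = trace(b) trace(a^2 b) - trace(a^2)  (reduce the b square) = x*y*z - x^2 - y^2 + 2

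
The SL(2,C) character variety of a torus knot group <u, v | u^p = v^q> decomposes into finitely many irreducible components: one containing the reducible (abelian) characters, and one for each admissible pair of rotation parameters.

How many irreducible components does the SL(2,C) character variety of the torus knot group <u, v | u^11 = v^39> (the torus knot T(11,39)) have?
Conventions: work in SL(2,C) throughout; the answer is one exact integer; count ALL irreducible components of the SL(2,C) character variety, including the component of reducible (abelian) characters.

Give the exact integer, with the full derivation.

191

Gamma = < u, v | u^11 = v^39 > (torus knot T(11,39)); the central element u^11 = v^39 acts as +I or -I in any irreducible SL(2,C) representation.
This locks tr(u) to 2*cos(pi*alpha/11), alpha in 1..10, and tr(v) to 2*cos(pi*beta/39), beta in 1..38, on each component of irreducible characters.
u^11 = (-1)^alpha I and v^39 = (-1)^beta I must agree, so alpha and beta have equal parity.
Enumerate parity-matched pairs: 5*19 odd-odd plus 5*19 even-even gives 190.
That is 190 components of irreducible characters, and with the reducible (abelian) component the total is 191.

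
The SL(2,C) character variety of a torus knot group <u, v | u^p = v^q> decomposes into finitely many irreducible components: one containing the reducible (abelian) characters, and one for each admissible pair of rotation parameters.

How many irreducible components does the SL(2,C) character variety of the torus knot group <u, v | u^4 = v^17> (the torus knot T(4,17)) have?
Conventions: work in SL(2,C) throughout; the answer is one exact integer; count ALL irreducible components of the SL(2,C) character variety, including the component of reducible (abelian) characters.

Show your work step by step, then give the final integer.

Gamma = < u, v | u^4 = v^17 > (torus knot T(4,17)); the central element u^4 = v^17 acts as +I or -I in any irreducible SL(2,C) representation.
On an irreducible component, tr(u) is locked at 2*cos(pi*alpha/4) for some alpha in 1..3, and tr(v) at 2*cos(pi*beta/17) for some beta in 1..16.
Consistency of u^4 = (-1)^alpha I with v^17 = (-1)^beta I forces alpha = beta (mod 2).
count pairs: odd alpha (2 choices) x odd beta (8), plus even alpha (1) x even beta (8): 2*8 + 1*8 = 24.
That is 24 components of irreducible characters, and with the reducible (abelian) component the total is 25.

25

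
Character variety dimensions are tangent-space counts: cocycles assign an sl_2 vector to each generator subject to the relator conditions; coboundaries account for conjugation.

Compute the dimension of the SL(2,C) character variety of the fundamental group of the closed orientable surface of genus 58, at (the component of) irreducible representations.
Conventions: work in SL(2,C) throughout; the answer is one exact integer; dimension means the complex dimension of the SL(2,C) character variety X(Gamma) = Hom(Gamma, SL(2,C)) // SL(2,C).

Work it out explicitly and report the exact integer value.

pi_1 of the closed genus-58 surface has 116 generators bound by the single product-of-commutators relator.
A cocycle assigns one sl_2 vector per generator subject to the relator condition d_2(z) = 0: dim of the unconstrained space is 3*2g = 348.
d_2 is surjective at irreducible rho (its cokernel H^2 is dual to H^0 = 0), so dim Z^1 = 348 - 3 = 345.
dim B^1 = 3 (coboundaries, injective at irreducible rho).
dim X = dim H^1 = 345 - 3 = 342.

342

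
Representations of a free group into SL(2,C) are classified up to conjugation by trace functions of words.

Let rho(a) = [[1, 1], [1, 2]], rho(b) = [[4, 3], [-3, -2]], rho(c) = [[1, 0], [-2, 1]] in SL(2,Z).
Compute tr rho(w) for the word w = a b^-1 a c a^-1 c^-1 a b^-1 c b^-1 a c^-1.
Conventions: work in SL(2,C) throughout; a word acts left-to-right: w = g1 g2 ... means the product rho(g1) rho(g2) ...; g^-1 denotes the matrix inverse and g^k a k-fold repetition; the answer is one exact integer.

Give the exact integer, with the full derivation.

rho(a) = [[1, 1], [1, 2]]
... * rho(b^-1) = [[-2, -3], [3, 4]]  ->  [[1, 1], [4, 5]]
... * rho(a) = [[1, 1], [1, 2]]  ->  [[2, 3], [9, 14]]
... * rho(c) = [[1, 0], [-2, 1]]  ->  [[-4, 3], [-19, 14]]
... * rho(a^-1) = [[2, -1], [-1, 1]]  ->  [[-11, 7], [-52, 33]]
... * rho(c^-1) = [[1, 0], [2, 1]]  ->  [[3, 7], [14, 33]]
... * rho(a) = [[1, 1], [1, 2]]  ->  [[10, 17], [47, 80]]
... * rho(b^-1) = [[-2, -3], [3, 4]]  ->  [[31, 38], [146, 179]]
... * rho(c) = [[1, 0], [-2, 1]]  ->  [[-45, 38], [-212, 179]]
... * rho(b^-1) = [[-2, -3], [3, 4]]  ->  [[204, 287], [961, 1352]]
... * rho(a) = [[1, 1], [1, 2]]  ->  [[491, 778], [2313, 3665]]
... * rho(c^-1) = [[1, 0], [2, 1]]  ->  [[2047, 778], [9643, 3665]]
tr = 2047 + 3665 = 5712

5712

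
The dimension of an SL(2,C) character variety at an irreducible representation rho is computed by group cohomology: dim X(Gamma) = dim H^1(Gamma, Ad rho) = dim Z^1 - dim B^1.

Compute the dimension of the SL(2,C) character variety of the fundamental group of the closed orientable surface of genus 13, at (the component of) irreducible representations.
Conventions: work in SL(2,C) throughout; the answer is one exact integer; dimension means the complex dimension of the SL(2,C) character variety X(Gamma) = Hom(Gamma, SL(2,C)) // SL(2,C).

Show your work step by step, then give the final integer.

The genus-13 surface group: 2g = 26 generators, one relator prod [a_i, b_i].
Unconstrained cocycle data is one sl_2 vector per generator (78 dimensions), cut by the relator condition d_2(z) = 0.
d_2 is surjective at irreducible rho (its cokernel H^2 is dual to H^0 = 0), so dim Z^1 = 78 - 3 = 75.
As always at irreducible rho, dim B^1 = 3.
Hence dim X = 75 - 3 = 72.

72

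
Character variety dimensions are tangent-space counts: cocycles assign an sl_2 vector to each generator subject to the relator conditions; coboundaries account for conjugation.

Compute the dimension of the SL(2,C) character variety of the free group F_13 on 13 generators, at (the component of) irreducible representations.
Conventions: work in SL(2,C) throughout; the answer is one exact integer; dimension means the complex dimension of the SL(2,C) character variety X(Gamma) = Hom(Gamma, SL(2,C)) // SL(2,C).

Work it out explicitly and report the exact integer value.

Here Gamma is free of rank 13 — no relator constrains a cocycle.
A cocycle picks one sl_2 vector per generator freely, giving dim Z^1 = 3*13 = 39.
Irreducibility makes the coboundary map sl_2 -> Z^1 injective (trivial centralizer), so dim B^1 = 3.
dim H^1 = 39 - 3 = 36, which is dim X.

36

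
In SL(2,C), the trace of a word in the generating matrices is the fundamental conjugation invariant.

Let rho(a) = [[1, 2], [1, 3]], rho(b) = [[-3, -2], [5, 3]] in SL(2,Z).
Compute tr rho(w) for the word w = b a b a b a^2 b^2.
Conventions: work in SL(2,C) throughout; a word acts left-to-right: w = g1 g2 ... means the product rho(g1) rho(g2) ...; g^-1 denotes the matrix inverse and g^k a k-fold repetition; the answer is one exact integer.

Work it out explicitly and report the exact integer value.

-10864

rho(b) = [[-3, -2], [5, 3]]
... * rho(a) = [[1, 2], [1, 3]]  ->  [[-5, -12], [8, 19]]
... * rho(b) = [[-3, -2], [5, 3]]  ->  [[-45, -26], [71, 41]]
... * rho(a) = [[1, 2], [1, 3]]  ->  [[-71, -168], [112, 265]]
... * rho(b) = [[-3, -2], [5, 3]]  ->  [[-627, -362], [989, 571]]
... * rho(a) = [[1, 2], [1, 3]]  ->  [[-989, -2340], [1560, 3691]]
... * rho(a) = [[1, 2], [1, 3]]  ->  [[-3329, -8998], [5251, 14193]]
... * rho(b) = [[-3, -2], [5, 3]]  ->  [[-35003, -20336], [55212, 32077]]
... * rho(b) = [[-3, -2], [5, 3]]  ->  [[3329, 8998], [-5251, -14193]]
tr = 3329 + -14193 = -10864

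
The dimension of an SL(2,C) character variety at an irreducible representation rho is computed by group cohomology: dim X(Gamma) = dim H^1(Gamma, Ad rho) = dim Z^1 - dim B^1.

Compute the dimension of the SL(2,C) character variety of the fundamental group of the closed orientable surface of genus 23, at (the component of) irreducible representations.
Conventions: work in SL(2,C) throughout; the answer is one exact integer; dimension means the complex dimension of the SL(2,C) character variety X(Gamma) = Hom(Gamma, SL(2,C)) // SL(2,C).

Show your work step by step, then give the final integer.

132

Gamma = pi_1(Sigma_23) = < a_1, b_1, ..., a_23, b_23 | prod [a_i, b_i] > has 2g = 46 generators and 1 relator.
A cocycle assigns one sl_2 vector per generator subject to the relator condition d_2(z) = 0: dim of the unconstrained space is 3*2g = 138.
d_2 is surjective at irreducible rho (its cokernel H^2 is dual to H^0 = 0), so dim Z^1 = 138 - 3 = 135.
dim B^1 = 3 (coboundaries, injective at irreducible rho).
dim H^1 = 135 - 3 = 132 = dim X.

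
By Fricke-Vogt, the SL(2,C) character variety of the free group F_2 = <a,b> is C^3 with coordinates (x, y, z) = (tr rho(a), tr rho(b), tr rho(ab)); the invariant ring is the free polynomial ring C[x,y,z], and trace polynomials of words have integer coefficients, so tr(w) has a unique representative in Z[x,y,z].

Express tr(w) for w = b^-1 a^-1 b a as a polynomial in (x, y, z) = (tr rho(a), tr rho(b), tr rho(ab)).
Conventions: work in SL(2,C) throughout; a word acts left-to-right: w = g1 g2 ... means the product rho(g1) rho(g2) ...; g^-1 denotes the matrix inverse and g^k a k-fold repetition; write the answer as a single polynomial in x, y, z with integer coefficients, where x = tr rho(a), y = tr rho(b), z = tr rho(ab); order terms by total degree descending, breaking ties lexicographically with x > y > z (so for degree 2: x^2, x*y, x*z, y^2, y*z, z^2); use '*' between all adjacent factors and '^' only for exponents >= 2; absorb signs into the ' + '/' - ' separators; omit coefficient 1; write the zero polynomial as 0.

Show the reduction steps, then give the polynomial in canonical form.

tr(a b a) = tr(a) tr(b a) - tr(b)  (reduce the a square) = x*z - y
tr(a b a b) = tr(a b) tr(a b) - tr(1)  (split on a) = z^2 - 2
reduce: tr(b a b^-1 a) = tr(a b a) tr(b) - tr(a b a b)  (eliminate b^-1) = x*y*z - y^2 - z^2 + 2
so tr(b^-1 a^-1 b a) = tr(b a b^-1) tr(a) - tr(b a b^-1 a)  (eliminate a^-1) = -x*y*z + x^2 + y^2 + z^2 - 2

-x*y*z + x^2 + y^2 + z^2 - 2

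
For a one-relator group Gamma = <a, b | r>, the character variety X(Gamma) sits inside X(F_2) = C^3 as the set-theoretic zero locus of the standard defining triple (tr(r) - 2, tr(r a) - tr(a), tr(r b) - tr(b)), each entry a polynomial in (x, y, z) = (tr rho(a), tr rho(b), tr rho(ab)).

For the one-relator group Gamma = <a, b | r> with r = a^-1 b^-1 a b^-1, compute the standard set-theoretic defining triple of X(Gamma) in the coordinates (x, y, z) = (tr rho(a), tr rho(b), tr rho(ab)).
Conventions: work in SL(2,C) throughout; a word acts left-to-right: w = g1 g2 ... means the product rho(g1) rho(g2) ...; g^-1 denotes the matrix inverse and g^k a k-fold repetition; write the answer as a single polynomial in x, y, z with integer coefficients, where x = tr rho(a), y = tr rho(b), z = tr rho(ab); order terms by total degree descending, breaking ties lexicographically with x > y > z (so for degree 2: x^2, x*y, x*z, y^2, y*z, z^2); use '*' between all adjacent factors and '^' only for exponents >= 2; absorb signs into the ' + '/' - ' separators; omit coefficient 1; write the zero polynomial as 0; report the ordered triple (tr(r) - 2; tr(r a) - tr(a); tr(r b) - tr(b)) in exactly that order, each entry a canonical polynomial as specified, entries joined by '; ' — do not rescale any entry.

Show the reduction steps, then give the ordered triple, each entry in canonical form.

reduce: trace(b^-1 a) = trace(a) trace(b) - trace(a b) = x*y - z
trace(b^-1 a b^-1) = trace(b^-1 a) trace(b) - trace(b^-1 a b) = x*y^2 - y*z - x
trace(a^2) = trace(a) trace(a) - trace(1) = x^2 - 2
reduce: trace(a^2 b) = trace(a) trace(b a) - trace(b) = x*z - y
so trace(a b^-1 a) = trace(a^2) trace(b) - trace(a^2 b) = x^2*y - x*z - y
so trace(a b a b) = trace(b a) trace(b a) - trace(1)   [split at repeated b] = z^2 - 2
reduce: trace(a b^-1 a b) = trace(a b a) trace(b) - trace(a b a b) = x*y*z - y^2 - z^2 + 2
trace(b^-1 a b^-1 a) = trace(a b^-1 a) trace(b) - trace(a b^-1 a b) = x^2*y^2 - 2*x*y*z + z^2 - 2
so trace(a^-1 b^-1 a b^-1) = trace(b^-1 a b^-1) trace(a) - trace(b^-1 a b^-1 a) = x*y*z - x^2 - z^2 + 2
assemble the triple (trace(r) - 2; trace(r a) - x; trace(r b) - y)

x*y*z - x^2 - z^2; x*y^2 - y*z - 2*x; 0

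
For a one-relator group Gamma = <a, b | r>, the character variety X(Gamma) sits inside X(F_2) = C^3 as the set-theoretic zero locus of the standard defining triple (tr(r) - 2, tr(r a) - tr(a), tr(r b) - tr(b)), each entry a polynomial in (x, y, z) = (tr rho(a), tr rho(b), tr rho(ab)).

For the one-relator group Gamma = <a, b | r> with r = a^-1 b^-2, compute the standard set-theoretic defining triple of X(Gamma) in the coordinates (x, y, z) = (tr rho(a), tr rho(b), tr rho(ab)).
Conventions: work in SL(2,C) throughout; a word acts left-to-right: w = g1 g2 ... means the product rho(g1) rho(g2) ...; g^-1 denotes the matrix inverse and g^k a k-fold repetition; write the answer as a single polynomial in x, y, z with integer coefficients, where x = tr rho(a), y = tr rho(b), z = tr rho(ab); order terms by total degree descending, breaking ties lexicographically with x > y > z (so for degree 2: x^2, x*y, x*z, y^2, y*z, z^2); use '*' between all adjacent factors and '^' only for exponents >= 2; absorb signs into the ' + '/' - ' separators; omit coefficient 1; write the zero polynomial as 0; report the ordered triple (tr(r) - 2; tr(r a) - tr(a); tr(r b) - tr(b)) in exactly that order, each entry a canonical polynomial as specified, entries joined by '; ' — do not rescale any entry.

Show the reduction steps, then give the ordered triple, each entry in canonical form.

y*z - x - 2; y^2 - x - 2; -y + z

apply: tr(b^-1) = tr(b) = y
use: tr(b^-2) = tr(b^-1) tr(b) - tr(1) = y^2 - 2
use: tr(b^-1 a) = tr(a) tr(b) - tr(a b) = x*y - z
tr(b^-2 a) = tr(b^-1 a) tr(b) - tr(b^-1 a b) = x*y^2 - y*z - x
tr(a^-1 b^-2) = tr(b^-2) tr(a) - tr(b^-2 a) = y*z - x
assemble the triple (tr(r) - 2; tr(r a) - x; tr(r b) - y)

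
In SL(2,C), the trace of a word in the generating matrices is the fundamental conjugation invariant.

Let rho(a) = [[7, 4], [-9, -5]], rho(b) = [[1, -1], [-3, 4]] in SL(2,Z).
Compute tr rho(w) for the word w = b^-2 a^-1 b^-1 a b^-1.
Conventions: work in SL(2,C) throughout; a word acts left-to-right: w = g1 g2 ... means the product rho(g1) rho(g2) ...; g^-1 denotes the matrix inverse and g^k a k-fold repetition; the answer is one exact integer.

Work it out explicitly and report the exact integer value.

rho(b^-1) = [[4, 1], [3, 1]]
... * rho(b^-1) = [[4, 1], [3, 1]]  ->  [[19, 5], [15, 4]]
... * rho(a^-1) = [[-5, -4], [9, 7]]  ->  [[-50, -41], [-39, -32]]
... * rho(b^-1) = [[4, 1], [3, 1]]  ->  [[-323, -91], [-252, -71]]
... * rho(a) = [[7, 4], [-9, -5]]  ->  [[-1442, -837], [-1125, -653]]
... * rho(b^-1) = [[4, 1], [3, 1]]  ->  [[-8279, -2279], [-6459, -1778]]
tr = -8279 + -1778 = -10057

-10057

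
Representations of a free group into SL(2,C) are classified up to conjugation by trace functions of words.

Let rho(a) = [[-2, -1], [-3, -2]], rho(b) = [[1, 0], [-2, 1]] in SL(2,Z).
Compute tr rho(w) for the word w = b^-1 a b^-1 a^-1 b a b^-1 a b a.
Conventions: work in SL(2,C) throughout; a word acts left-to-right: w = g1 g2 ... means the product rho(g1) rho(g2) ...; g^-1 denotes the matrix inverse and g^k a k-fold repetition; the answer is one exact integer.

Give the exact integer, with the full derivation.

-298

rho(b^-1) = [[1, 0], [2, 1]]
... * rho(a) = [[-2, -1], [-3, -2]]  ->  [[-2, -1], [-7, -4]]
... * rho(b^-1) = [[1, 0], [2, 1]]  ->  [[-4, -1], [-15, -4]]
... * rho(a^-1) = [[-2, 1], [3, -2]]  ->  [[5, -2], [18, -7]]
... * rho(b) = [[1, 0], [-2, 1]]  ->  [[9, -2], [32, -7]]
... * rho(a) = [[-2, -1], [-3, -2]]  ->  [[-12, -5], [-43, -18]]
... * rho(b^-1) = [[1, 0], [2, 1]]  ->  [[-22, -5], [-79, -18]]
... * rho(a) = [[-2, -1], [-3, -2]]  ->  [[59, 32], [212, 115]]
... * rho(b) = [[1, 0], [-2, 1]]  ->  [[-5, 32], [-18, 115]]
... * rho(a) = [[-2, -1], [-3, -2]]  ->  [[-86, -59], [-309, -212]]
tr = -86 + -212 = -298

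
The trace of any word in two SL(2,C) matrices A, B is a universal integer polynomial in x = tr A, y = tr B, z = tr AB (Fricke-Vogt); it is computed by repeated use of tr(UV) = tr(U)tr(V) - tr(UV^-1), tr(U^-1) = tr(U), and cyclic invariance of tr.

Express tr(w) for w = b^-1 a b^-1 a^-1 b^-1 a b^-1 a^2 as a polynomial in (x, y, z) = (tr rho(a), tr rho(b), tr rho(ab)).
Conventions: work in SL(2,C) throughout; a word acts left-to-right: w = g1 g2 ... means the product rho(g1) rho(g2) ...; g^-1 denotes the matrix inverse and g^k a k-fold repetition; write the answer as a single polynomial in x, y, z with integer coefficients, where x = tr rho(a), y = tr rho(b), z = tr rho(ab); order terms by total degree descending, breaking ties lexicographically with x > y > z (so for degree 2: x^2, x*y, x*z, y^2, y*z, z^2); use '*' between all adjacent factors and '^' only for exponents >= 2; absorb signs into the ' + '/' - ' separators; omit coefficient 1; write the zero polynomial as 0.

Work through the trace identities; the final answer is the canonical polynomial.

x^4*y^3*z - x^5*y^2 - 3*x^3*y^2*z^2 + 2*x^4*y*z - x^2*y^3*z + 3*x^2*y*z^3 + 3*x^3*y^2 - x^3*z^2 + 2*x*y^2*z^2 - x*z^4 - 6*x^2*y*z - y*z^3 - 2*x*y^2 + 3*x*z^2 + 2*y*z + x

next, tr(a^2) = tr(a) * tr(a) - tr(1) = x^2 - 2
next, tr(a^3) = tr(a) * tr(a^2) - tr(a) = x^3 - 3*x
tr(a b a) = tr(a) * tr(b a) - tr(b) = x*z - y
and tr(a^3 b) = tr(a) * tr(a b a) - tr(a b) = x^2*z - x*y - z
next, tr(a^2 b^-1 a) = tr(a^3) * tr(b) - tr(a^3 b) = x^3*y - x^2*z - 2*x*y + z
next, tr(b a b a) = tr(a b) * tr(a b) - tr(1)   [split at repeated a] = z^2 - 2
tr(b a b) = tr(b) * tr(a b) - tr(a) = y*z - x
tr(a b a^2 b) = tr(a) * tr(b a b a) - tr(b a b) = x*z^2 - y*z - x
tr(a^2 b^-1 a b) = tr(a b a^2) * tr(b) - tr(a b a^2 b) = x^2*y*z - x*y^2 - x*z^2 + x
tr(b^-1 a^2 b^-1 a) = tr(a^2 b^-1 a) * tr(b) - tr(a^2 b^-1 a b) = x^3*y^2 - 2*x^2*y*z - x*y^2 + x*z^2 + y*z - x
tr(b^-1 a^2 b^-1 a b^-1) = tr(b^-1 a^2 b^-1 a) * tr(b) - tr(b^-1 a^2 b^-1 a b) = x^3*y^3 - 2*x^2*y^2*z - x^3*y - x*y^3 + x*y*z^2 + x^2*z + y^2*z + x*y - z
tr(b^2) = tr(b) * tr(b) - tr(1) = y^2 - 2
tr(a b^2 a) = tr(a) * tr(b^2 a) - tr(b^2) = x*y*z - x^2 - y^2 + 2
next, tr(a^2 b^2 a) = tr(a) * tr(a b^2 a) - tr(a b^2) = x^2*y*z - x^3 - x*y^2 - y*z + 3*x
and tr(b a^4 b) = tr(a) * tr(a^2 b^2 a) - tr(a^2 b^2) = x^3*y*z - x^4 - x^2*y^2 - 2*x*y*z + 4*x^2 + y^2 - 2
next, tr(a b a b a^2) = tr(a) * tr(b a b a^2) - tr(b a b a) = x^2*z^2 - x*y*z - x^2 - z^2 + 2
tr(b a^4 b a) = tr(a) * tr(a b a b a^2) - tr(a b a b a) = x^3*z^2 - x^2*y*z - x^3 - 2*x*z^2 + y*z + 3*x
tr(a b a^-1 b a^3) = tr(b a^4 b) * tr(a) - tr(b a^4 b a) = x^4*y*z - x^5 - x^3*y^2 - x^3*z^2 - x^2*y*z + 5*x^3 + x*y^2 + 2*x*z^2 - y*z - 5*x
tr(b a b^2 a^2) = tr(b) * tr(a^2 b a b) - tr(a^2 b a) = x*y*z^2 - x^2*z - y^2*z + z
tr(b a b^2 a) = tr(b) * tr(a b a b) - tr(a b a) = y*z^2 - x*z - y
tr(b a^3 b a b) = tr(a) * tr(b a b^2 a^2) - tr(b a b^2 a) = x^2*y*z^2 - x^3*z - x*y^2*z - y*z^2 + 2*x*z + y
tr(b a b a b a) = tr(b a) * tr(b a b a) - tr(b^-1 a^-1)   [split at repeated b] = z^3 - 3*z
tr(b a b a b a^2) = tr(a) * tr(b a b a b a) - tr(b a b a b) = x*z^3 - y*z^2 - 2*x*z + y
next, tr(b a^3 b a b a) = tr(a) * tr(b a b a b a^2) - tr(b a b a b a) = x^2*z^3 - x*y*z^2 - 2*x^2*z - z^3 + x*y + 3*z
tr(a b a^-1 b a^3 b) = tr(b a^3 b a b) * tr(a) - tr(b a^3 b a b a) = x^3*y*z^2 - x^4*z - x^2*y^2*z - x^2*z^3 + 4*x^2*z + z^3 - 3*z
next, tr(a^-1 b a^3 b^-1 a b) = tr(a b a^-1 b a^3) * tr(b) - tr(a b a^-1 b a^3 b) = x^4*y^2*z - x^5*y - x^3*y^3 - 2*x^3*y*z^2 + x^4*z + x^2*z^3 + 5*x^3*y + x*y^3 + 2*x*y*z^2 - 4*x^2*z - y^2*z - z^3 - 5*x*y + 3*z
next, tr(a^2 b^-1 a b^-1 a^-1 b a) = tr(a^-1 b a^3 b^-1 a) * tr(b) - tr(a^-1 b a^3 b^-1 a b) = -x^4*y^2*z + x^5*y + x^3*y^3 + 2*x^3*y*z^2 - x^4*z - x^2*z^3 - 4*x^3*y - x*y^3 - 2*x*y*z^2 + 4*x^2*z + y^2*z + z^3 + 2*x*y - 3*z
next, tr(b^2 a b) = tr(b) * tr(b a b) - tr(b a) = y^2*z - x*y - z
and tr(a b^2 a b a) = tr(a) * tr(b^2 a b a) - tr(b^2 a b) = x*y*z^2 - x^2*z - y^2*z + z
tr(b a b a^3 b) = tr(a) * tr(a b^2 a b a) - tr(a b^2 a b) = x^2*y*z^2 - x^3*z - x*y^2*z - y*z^2 + 2*x*z + y
tr(a^-1 b a b a^3 b) = tr(b a b a^3 b) * tr(a) - tr(b a b a^3 b a) = x^3*y*z^2 - x^4*z - x^2*y^2*z - x^2*z^3 + 4*x^2*z + z^3 - 3*z
tr(a b^-1 a^-1 b a b a^2) = tr(a^-1 b a b a^3) * tr(b) - tr(a^-1 b a b a^3 b) = -x^3*y*z^2 + x^4*z + x^2*y^2*z + x^2*z^3 + x*y*z^2 - 4*x^2*z - y^2*z - z^3 - x*y + 3*z
tr(a b a^2 b a) = tr(a) * tr(b a^2 b a) - tr(b a^2 b) = x^2*z^2 - 2*x*y*z + y^2 - 2
and tr(b a b a^2 b a b) = tr(b) * tr(a b a^2 b a b) - tr(a b a^2 b a) = x*y*z^3 - x^2*z^2 - y^2*z^2 + 2
tr(b a b a b a b a) = tr(b a b a) * tr(b a b a) - tr(1)   [split at repeated b] = z^4 - 4*z^2 + 2
tr(b a b a b a b) = tr(b) * tr(a b a b a b) - tr(a b a b a) = y*z^3 - x*z^2 - 2*y*z + x
and tr(b a b a^2 b a b a) = tr(a) * tr(b a b a b a b a) - tr(b a b a b a b) = x*z^4 - y*z^3 - 3*x*z^2 + 2*y*z + x
tr(a^-1 b a b a^2 b a b) = tr(b a b a^2 b a b) * tr(a) - tr(b a b a^2 b a b a) = x^2*y*z^3 - x^3*z^2 - x*y^2*z^2 - x*z^4 + y*z^3 + 3*x*z^2 - 2*y*z + x
and tr(a b^-1 a^-1 b a b a^2 b) = tr(a^-1 b a b a^2 b a) * tr(b) - tr(a^-1 b a b a^2 b a b) = -x^2*y*z^3 + x^3*z^2 + 2*x*y^2*z^2 + x*z^4 - x^2*y*z - y^3*z - y*z^3 - 3*x*z^2 + 3*y*z - x
next, tr(a^2 b^-1 a b^-1 a^-1 b a b) = tr(a b^-1 a^-1 b a b a^2) * tr(b) - tr(a b^-1 a^-1 b a b a^2 b) = -x^3*y^2*z^2 + x^4*y*z + x^2*y^3*z + 2*x^2*y*z^3 - x^3*z^2 - x*y^2*z^2 - x*z^4 - 3*x^2*y*z - x*y^2 + 3*x*z^2 + x
tr(a b^-1 a^2 b^-1 a b^-1 a^-1 b) = tr(a^2 b^-1 a b^-1 a^-1 b a) * tr(b) - tr(a^2 b^-1 a b^-1 a^-1 b a b) = -x^4*y^3*z + x^5*y^2 + x^3*y^4 + 3*x^3*y^2*z^2 - 2*x^4*y*z - x^2*y^3*z - 3*x^2*y*z^3 - 4*x^3*y^2 + x^3*z^2 - x*y^4 - x*y^2*z^2 + x*z^4 + 7*x^2*y*z + y^3*z + y*z^3 + 3*x*y^2 - 3*x*z^2 - 3*y*z - x
tr(b^-1 a b^-1 a^-1 b^-1 a b^-1 a^2) = tr(a b^-1 a^2 b^-1 a b^-1 a^-1) * tr(b) - tr(a b^-1 a^2 b^-1 a b^-1 a^-1 b) = x^4*y^3*z - x^5*y^2 - 3*x^3*y^2*z^2 + 2*x^4*y*z - x^2*y^3*z + 3*x^2*y*z^3 + 3*x^3*y^2 - x^3*z^2 + 2*x*y^2*z^2 - x*z^4 - 6*x^2*y*z - y*z^3 - 2*x*y^2 + 3*x*z^2 + 2*y*z + x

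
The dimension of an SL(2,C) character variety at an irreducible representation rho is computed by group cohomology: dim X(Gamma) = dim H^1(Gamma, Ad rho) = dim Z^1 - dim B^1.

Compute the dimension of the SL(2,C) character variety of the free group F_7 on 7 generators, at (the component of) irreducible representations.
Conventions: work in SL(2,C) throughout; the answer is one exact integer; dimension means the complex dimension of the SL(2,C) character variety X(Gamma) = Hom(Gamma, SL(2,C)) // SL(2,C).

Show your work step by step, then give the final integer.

18

Gamma = F_7 has 7 generators and no relators.
A cocycle picks one sl_2 vector per generator freely, giving dim Z^1 = 3*7 = 21.
dim B^1 = 3: the coboundary map is injective because an irreducible image has centralizer 0 in sl_2.
Therefore dim X = 21 - 3 = 18.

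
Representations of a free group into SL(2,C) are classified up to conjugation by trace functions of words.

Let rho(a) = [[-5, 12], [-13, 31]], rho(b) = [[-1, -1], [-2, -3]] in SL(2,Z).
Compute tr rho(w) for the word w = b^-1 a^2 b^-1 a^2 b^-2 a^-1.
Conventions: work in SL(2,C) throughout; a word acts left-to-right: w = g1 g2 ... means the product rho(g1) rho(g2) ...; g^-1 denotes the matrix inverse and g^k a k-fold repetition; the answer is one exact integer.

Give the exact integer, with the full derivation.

-2533096

rho(b^-1) = [[-3, 1], [2, -1]]
... * rho(a) = [[-5, 12], [-13, 31]]  ->  [[2, -5], [3, -7]]
... * rho(a) = [[-5, 12], [-13, 31]]  ->  [[55, -131], [76, -181]]
... * rho(b^-1) = [[-3, 1], [2, -1]]  ->  [[-427, 186], [-590, 257]]
... * rho(a) = [[-5, 12], [-13, 31]]  ->  [[-283, 642], [-391, 887]]
... * rho(a) = [[-5, 12], [-13, 31]]  ->  [[-6931, 16506], [-9576, 22805]]
... * rho(b^-1) = [[-3, 1], [2, -1]]  ->  [[53805, -23437], [74338, -32381]]
... * rho(b^-1) = [[-3, 1], [2, -1]]  ->  [[-208289, 77242], [-287776, 106719]]
... * rho(a^-1) = [[31, -12], [13, -5]]  ->  [[-5452813, 2113258], [-7533709, 2919717]]
tr = -5452813 + 2919717 = -2533096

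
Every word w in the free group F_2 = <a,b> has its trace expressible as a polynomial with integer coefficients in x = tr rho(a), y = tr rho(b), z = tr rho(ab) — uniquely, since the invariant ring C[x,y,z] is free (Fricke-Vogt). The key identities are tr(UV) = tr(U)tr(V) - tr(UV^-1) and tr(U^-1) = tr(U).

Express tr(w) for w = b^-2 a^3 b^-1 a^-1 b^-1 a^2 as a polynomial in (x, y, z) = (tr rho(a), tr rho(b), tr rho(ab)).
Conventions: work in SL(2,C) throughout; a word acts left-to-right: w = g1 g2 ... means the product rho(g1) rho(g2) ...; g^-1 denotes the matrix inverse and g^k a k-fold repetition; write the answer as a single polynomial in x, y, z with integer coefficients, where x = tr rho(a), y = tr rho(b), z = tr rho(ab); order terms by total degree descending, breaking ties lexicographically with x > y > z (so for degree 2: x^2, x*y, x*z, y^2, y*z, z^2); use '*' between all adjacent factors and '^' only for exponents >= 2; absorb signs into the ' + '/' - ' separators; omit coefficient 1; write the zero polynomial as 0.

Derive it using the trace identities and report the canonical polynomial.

reduce: trace(a^2) = trace(a) trace(a) - trace(1)  (reduce the a square) = x^2 - 2
so trace(a^3) = trace(a) trace(a^2) - trace(a)  (reduce the a square) = x^3 - 3*x
so trace(a^4) = trace(a) trace(a^3) - trace(a^2)  (reduce the a square) = x^4 - 4*x^2 + 2
trace(b a^2) = trace(a) trace(b a) - trace(b)  (reduce the a square) = x*z - y
so trace(b a^3) = trace(a) trace(b a^2) - trace(b a)  (reduce the a square) = x^2*z - x*y - z
trace(a^4 b) = trace(a) trace(b a^3) - trace(b a^2)  (reduce the a square) = x^3*z - x^2*y - 2*x*z + y
so trace(b^-1 a^4) = trace(a^4) trace(b) - trace(a^4 b)  (eliminate b^-1) = x^4*y - x^3*z - 3*x^2*y + 2*x*z + y
trace(b^2 a) = trace(b) trace(a b) - trace(a)  (reduce the b square) = y*z - x
so trace(b^2) = trace(b) trace(b) - trace(1)  (reduce the b square) = y^2 - 2
reduce: trace(a b^2 a) = trace(a) trace(b^2 a) - trace(b^2)  (reduce the a square) = x*y*z - x^2 - y^2 + 2
trace(a b^2 a^2) = trace(a) trace(a b^2 a) - trace(a b^2)  (reduce the a square) = x^2*y*z - x^3 - x*y^2 - y*z + 3*x
trace(a b^2 a^3) = trace(a) trace(a b^2 a^2) - trace(a b^2 a)  (reduce the a square) = x^3*y*z - x^4 - x^2*y^2 - 2*x*y*z + 4*x^2 + y^2 - 2
trace(b a^5 b) = trace(a) trace(a b^2 a^3) - trace(a b^2 a^2)  (reduce the a square) = x^4*y*z - x^5 - x^3*y^2 - 3*x^2*y*z + 5*x^3 + 2*x*y^2 + y*z - 5*x
reduce: trace(b a b a) = trace(a b) trace(a b) - trace(1)  (split on a) = z^2 - 2
trace(b a b a^2) = trace(a) trace(b a b a) - trace(b a b)  (reduce the a square) = x*z^2 - y*z - x
so trace(a^2 b a b a) = trace(a) trace(b a b a^2) - trace(b a b a)  (reduce the a square) = x^2*z^2 - x*y*z - x^2 - z^2 + 2
so trace(a^2 b a b a^2) = trace(a) trace(a^2 b a b a) - trace(a^2 b a b)  (reduce the a square) = x^3*z^2 - x^2*y*z - x^3 - 2*x*z^2 + y*z + 3*x
reduce: trace(b a^5 b a) = trace(a) trace(a^2 b a b a^2) - trace(a^2 b a b a)  (reduce the a square) = x^4*z^2 - x^3*y*z - x^4 - 3*x^2*z^2 + 2*x*y*z + 4*x^2 + z^2 - 2
trace(a^5 b a^-1 b) = trace(b a^5 b) trace(a) - trace(b a^5 b a)  (eliminate a^-1) = x^5*y*z - x^6 - x^4*y^2 - x^4*z^2 - 2*x^3*y*z + 6*x^4 + 2*x^2*y^2 + 3*x^2*z^2 - x*y*z - 9*x^2 - z^2 + 2
reduce: trace(a^-1 b^-1 a^5 b) = trace(a^5 b a^-1) trace(b) - trace(a^5 b a^-1 b)  (eliminate b^-1) = -x^5*y*z + x^6 + x^4*y^2 + x^4*z^2 + 3*x^3*y*z - 6*x^4 - 3*x^2*y^2 - 3*x^2*z^2 - x*y*z + 9*x^2 + y^2 + z^2 - 2
so trace(a^3 b^-1 a^-1 b^-1 a^2) = trace(a^-1 b^-1 a^5) trace(b) - trace(a^-1 b^-1 a^5 b)  (eliminate b^-1) = x^5*y*z - x^6 - x^4*z^2 - 4*x^3*y*z + 6*x^4 + 3*x^2*z^2 + 3*x*y*z - 9*x^2 - z^2 + 2
trace(a^2 b a^3) = trace(a) trace(a b a^3) - trace(a b a^2)  (reduce the a square) = x^4*z - x^3*y - 3*x^2*z + 2*x*y + z
trace(b a^2 b a^2) = trace(a) trace(b a^2 b a) - trace(b a^2 b)  (reduce the a square) = x^2*z^2 - 2*x*y*z + y^2 - 2
reduce: trace(a^2 b a^3 b) = trace(a) trace(b a^2 b a^2) - trace(b a^2 b a)  (reduce the a square) = x^3*z^2 - 2*x^2*y*z + x*y^2 - x*z^2 + y*z - x
reduce: trace(a^2 b a^3 b^-1) = trace(a^2 b a^3) trace(b) - trace(a^2 b a^3 b)  (eliminate b^-1) = x^4*y*z - x^3*y^2 - x^3*z^2 - x^2*y*z + x*y^2 + x*z^2 + x
trace(b^-1 a^2 b a^3 b^-1) = trace(a^2 b a^3 b^-1) trace(b) - trace(a^2 b a^3)  (eliminate b^-1) = x^4*y^2*z - x^3*y^3 - x^3*y*z^2 - x^4*z - x^2*y^2*z + x^3*y + x*y^3 + x*y*z^2 + 3*x^2*z - x*y - z
trace(a^3 b a^3) = trace(a) trace(a^3 b a^2) - trace(a^3 b a)  (reduce the a square) = x^5*z - x^4*y - 4*x^3*z + 3*x^2*y + 3*x*z - y
so trace(a^3 b a^3 b) = trace(a) trace(a b a^3 b a) - trace(a b a^3 b)  (reduce the a square) = x^4*z^2 - 2*x^3*y*z + x^2*y^2 - 2*x^2*z^2 + 2*x*y*z + z^2 - 2
trace(a^2 b a^3 b^-1 a) = trace(a^3 b a^3) trace(b) - trace(a^3 b a^3 b)  (eliminate b^-1) = x^5*y*z - x^4*y^2 - x^4*z^2 - 2*x^3*y*z + 2*x^2*y^2 + 2*x^2*z^2 + x*y*z - y^2 - z^2 + 2
trace(a b a^2 b a^3) = trace(a) trace(b a^4 b a) - trace(b a^4 b)  (reduce the a square) = x^4*z^2 - 2*x^3*y*z + x^2*y^2 - 2*x^2*z^2 + 3*x*y*z - x^2 - y^2 + 2
reduce: trace(b a b a b a) = trace(b a b a) trace(b a) - trace(a b)  (split on b) = z^3 - 3*z
trace(b a b a b) = trace(b) trace(a b a b) - trace(a b a)  (reduce the b square) = y*z^2 - x*z - y
reduce: trace(a b a b a b a) = trace(a) trace(b a b a b a) - trace(b a b a b)  (reduce the a square) = x*z^3 - y*z^2 - 2*x*z + y
trace(b a^3 b a b a) = trace(a) trace(a b a b a b a) - trace(a b a b a b)  (reduce the a square) = x^2*z^3 - x*y*z^2 - 2*x^2*z - z^3 + x*y + 3*z
so trace(b a^3 b a b) = trace(b) trace(a^3 b a b) - trace(a^3 b a)  (reduce the b square) = x^2*y*z^2 - x^3*z - x*y^2*z - y*z^2 + 2*x*z + y
so trace(a b a^2 b a^3 b) = trace(a) trace(b a^3 b a b a) - trace(b a^3 b a b)  (reduce the a square) = x^3*z^3 - 2*x^2*y*z^2 - x^3*z + x*y^2*z - x*z^3 + x^2*y + y*z^2 + x*z - y
trace(a^2 b a^3 b^-1 a b) = trace(a b a^2 b a^3) trace(b) - trace(a b a^2 b a^3 b)  (eliminate b^-1) = x^4*y*z^2 - 2*x^3*y^2*z - x^3*z^3 + x^2*y^3 + x^3*z + 2*x*y^2*z + x*z^3 - 2*x^2*y - y^3 - y*z^2 - x*z + 3*y
trace(b^-1 a^2 b a^3 b^-1 a) = trace(a^2 b a^3 b^-1 a) trace(b) - trace(a^2 b a^3 b^-1 a b)  (eliminate b^-1) = x^5*y^2*z - x^4*y^3 - 2*x^4*y*z^2 + x^3*z^3 + x^2*y^3 + 2*x^2*y*z^2 - x^3*z - x*y^2*z - x*z^3 + 2*x^2*y + x*z - y
so trace(a^3 b^-1 a^-1 b^-1 a^2 b) = trace(b^-1 a^2 b a^3 b^-1) trace(a) - trace(b^-1 a^2 b a^3 b^-1 a)  (eliminate a^-1) = x^4*y*z^2 - x^5*z - x^3*y^2*z - x^3*z^3 + x^4*y - x^2*y*z^2 + 4*x^3*z + x*y^2*z + x*z^3 - 3*x^2*y - 2*x*z + y
so trace(b^-1 a^3 b^-1 a^-1 b^-1 a^2) = trace(a^3 b^-1 a^-1 b^-1 a^2) trace(b) - trace(a^3 b^-1 a^-1 b^-1 a^2 b)  (eliminate b^-1) = x^5*y^2*z - x^6*y - 2*x^4*y*z^2 + x^5*z - 3*x^3*y^2*z + x^3*z^3 + 5*x^4*y + 4*x^2*y*z^2 - 4*x^3*z + 2*x*y^2*z - x*z^3 - 6*x^2*y - y*z^2 + 2*x*z + y
trace(b^-2 a^3 b^-1 a^-1 b^-1 a^2) = trace(b^-1 a^3 b^-1 a^-1 b^-1 a^2) trace(b) - trace(b^-1 a^3 b^-1 a^-1 b^-1 a^2 b)  (eliminate b^-1) = x^5*y^3*z - x^6*y^2 - 2*x^4*y^2*z^2 - 3*x^3*y^3*z + x^3*y*z^3 + x^6 + 5*x^4*y^2 + x^4*z^2 + 4*x^2*y^2*z^2 + 2*x*y^3*z - x*y*z^3 - 6*x^4 - 6*x^2*y^2 - 3*x^2*z^2 - y^2*z^2 - x*y*z + 9*x^2 + y^2 + z^2 - 2

x^5*y^3*z - x^6*y^2 - 2*x^4*y^2*z^2 - 3*x^3*y^3*z + x^3*y*z^3 + x^6 + 5*x^4*y^2 + x^4*z^2 + 4*x^2*y^2*z^2 + 2*x*y^3*z - x*y*z^3 - 6*x^4 - 6*x^2*y^2 - 3*x^2*z^2 - y^2*z^2 - x*y*z + 9*x^2 + y^2 + z^2 - 2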